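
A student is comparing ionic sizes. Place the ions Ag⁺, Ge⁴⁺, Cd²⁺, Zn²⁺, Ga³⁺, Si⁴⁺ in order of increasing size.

Si⁴⁺ < Ge⁴⁺ < Ga³⁺ < Zn²⁺ < Cd²⁺ < Ag⁺

Electron counts and nuclear charges: Si⁴⁺ (Z=14, 10 e⁻), Ge⁴⁺ (Z=32, 28 e⁻), Ga³⁺ (Z=31, 28 e⁻), Zn²⁺ (Z=30, 28 e⁻), Cd²⁺ (Z=48, 46 e⁻), Ag⁺ (Z=47, 46 e⁻). Si⁴⁺ < Ge⁴⁺ (same group, period 3 vs 4); Ge⁴⁺ < Ga³⁺ (both 28 e⁻, Z=32>31); Ga³⁺ < Zn²⁺ (isoelectronic, higher Z=31 is smaller); Zn²⁺ < Cd²⁺ (same group, 1 shell fewer); Cd²⁺ < Ag⁺ (isoelectronic, higher Z=48 is smaller).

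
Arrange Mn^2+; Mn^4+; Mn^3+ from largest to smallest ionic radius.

Mn^2+ > Mn^3+ > Mn^4+

Same element, different charge: the more highly charged cation has fewer electrons and a greater effective nuclear charge per electron, making Mn^4+ the smallest.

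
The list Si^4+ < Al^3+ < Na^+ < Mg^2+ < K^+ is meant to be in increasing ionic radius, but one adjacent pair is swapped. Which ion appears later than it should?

Compare adjacent ions: Mg^2+ and Na^+ share 10 electrons; the higher nuclear charge on Mg (Z=12) contracts it more, so Mg^2+ < Na^+ — yet in this increasing list Na^+ sits before Mg^2+. Nothing else is reversed, so Mg^2+ should move one place to the left.

Mg^2+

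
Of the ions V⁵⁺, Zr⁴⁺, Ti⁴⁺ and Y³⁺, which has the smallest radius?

V⁵⁺

Electron counts and nuclear charges: V⁵⁺ has 18 e⁻ (Z=23), Ti⁴⁺ has 18 e⁻ (Z=22), Zr⁴⁺ has 36 e⁻ (Z=40), Y³⁺ has 36 e⁻ (Z=39). V⁵⁺ < Ti⁴⁺ (isoelectronic, higher Z=23 is smaller); Ti⁴⁺ < Zr⁴⁺ (same group, 1 shell fewer); Zr⁴⁺ < Y³⁺ (both 36 e⁻, Z=40>39).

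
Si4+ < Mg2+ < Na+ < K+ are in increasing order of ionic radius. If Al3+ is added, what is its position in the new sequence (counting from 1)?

2

Tabulating Z and e⁻: Si4+: 10 e⁻, Z=14, Al3+: 10 e⁻, Z=13, Mg2+: 10 e⁻, Z=12, Na+: 10 e⁻, Z=11, K+: 18 e⁻, Z=19. Si4+ < Al3+ (both 10 e⁻, Z=14>13); Al3+ < Mg2+ (isoelectronic, higher Z=13 is smaller); Mg2+ < Na+ (both 10 e⁻, Z=12>11); Na+ < K+ (same group, 1 shell fewer).
Putting Al3+ in gives Si4+ < Al3+ < Mg2+ < Na+ < K+; it lands at slot 2.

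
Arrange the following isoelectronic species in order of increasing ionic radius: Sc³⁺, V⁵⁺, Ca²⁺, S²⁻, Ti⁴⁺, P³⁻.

These species are isoelectronic with 18 electrons. The only difference is the number of protons: V⁵⁺ (Z=23), Ti⁴⁺ (Z=22), Sc³⁺ (Z=21), Ca²⁺ (Z=20), S²⁻ (Z=16), P³⁻ (Z=15). The strongest nuclear pull (V⁵⁺) gives the smallest ion.

V⁵⁺ < Ti⁴⁺ < Sc³⁺ < Ca²⁺ < S²⁻ < P³⁻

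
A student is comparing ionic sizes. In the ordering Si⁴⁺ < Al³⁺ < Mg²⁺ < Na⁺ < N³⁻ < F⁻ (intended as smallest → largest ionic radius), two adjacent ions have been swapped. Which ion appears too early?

Check each adjacent pair. N³⁻ and F⁻ are reversed: F⁻ and N³⁻ share 10 electrons; the higher nuclear charge on F (Z=9) contracts it more, so F⁻ < N³⁻. No other neighbouring pair contradicts the periodic trends, so N³⁻ is the ion listed too early.

N³⁻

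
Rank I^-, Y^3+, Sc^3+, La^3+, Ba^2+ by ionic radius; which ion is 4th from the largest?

Tabulating Z and e⁻: Sc^3+ (Z=21, 18 e⁻), Y^3+ (Z=39, 36 e⁻), La^3+ (Z=57, 54 e⁻), Ba^2+ (Z=56, 54 e⁻), I^- (Z=53, 54 e⁻). Sc^3+ < Y^3+ (same group, 1 shell fewer); Y^3+ < La^3+ (same group, 1 shell fewer); La^3+ < Ba^2+ (both 54 e⁻, Z=57>56); Ba^2+ < I^- (isoelectronic, higher Z=56 is smaller).
So the order is Sc^3+ < Y^3+ < La^3+ < Ba^2+ < I^-; the 4th-largest ion is Y^3+.

Y^3+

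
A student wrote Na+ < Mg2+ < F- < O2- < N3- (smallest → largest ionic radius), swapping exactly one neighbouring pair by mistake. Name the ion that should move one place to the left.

Compare adjacent ions: both have 10 electrons but Z(Mg)=12 > Z(Na)=11, so Mg2+ should be the smaller of the two — yet in this increasing list Na+ sits before Mg2+. Nothing else is reversed, so Mg2+ should move one place to the left.

Mg2+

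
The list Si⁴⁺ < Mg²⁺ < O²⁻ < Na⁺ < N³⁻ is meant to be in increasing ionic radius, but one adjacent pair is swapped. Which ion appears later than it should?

Scanning neighbour by neighbour, only O²⁻/Na⁺ violates a trend: they are isoelectronic (10 e⁻) and Na has more protons than O (11 vs 8), making Na⁺ smaller. That makes Na⁺ the one sitting a position late relative to where it belongs.

Na⁺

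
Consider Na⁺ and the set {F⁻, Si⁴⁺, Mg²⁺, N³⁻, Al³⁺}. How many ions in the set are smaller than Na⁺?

3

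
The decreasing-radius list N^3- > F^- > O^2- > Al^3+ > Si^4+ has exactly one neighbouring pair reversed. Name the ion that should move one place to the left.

O^2-

Check each adjacent pair. F^- and O^2- are reversed: F^- and O^2- share 10 electrons; the higher nuclear charge on F (Z=9) contracts it more, so F^- < O^2-. No other neighbouring pair contradicts the periodic trends, so O^2- is the ion listed too late.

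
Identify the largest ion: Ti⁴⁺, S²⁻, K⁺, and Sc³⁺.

S²⁻

These species are isoelectronic with 18 electrons. The only difference is the number of protons: Ti⁴⁺ (Z=22), Sc³⁺ (Z=21), K⁺ (Z=19), S²⁻ (Z=16). The strongest nuclear pull (Ti⁴⁺) gives the smallest ion.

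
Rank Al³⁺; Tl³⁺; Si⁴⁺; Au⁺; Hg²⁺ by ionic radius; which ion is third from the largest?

Tl³⁺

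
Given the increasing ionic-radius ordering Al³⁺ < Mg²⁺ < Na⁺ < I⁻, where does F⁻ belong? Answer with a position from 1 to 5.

Al³⁺ (Z=13, 10 e⁻), Mg²⁺ (Z=12, 10 e⁻), Na⁺ (Z=11, 10 e⁻), F⁻ (Z=9, 10 e⁻), I⁻ (Z=53, 54 e⁻). Al³⁺ < Mg²⁺ (both 10 e⁻, Z=13>12); Mg²⁺ < Na⁺ (isoelectronic, higher Z=12 is smaller); Na⁺ < F⁻ (isoelectronic, higher Z=11 is smaller); F⁻ < I⁻ (same group, 3 shells fewer).
The complete sequence is Al³⁺ < Mg²⁺ < Na⁺ < F⁻ < I⁻. F⁻ sits at position 4.

4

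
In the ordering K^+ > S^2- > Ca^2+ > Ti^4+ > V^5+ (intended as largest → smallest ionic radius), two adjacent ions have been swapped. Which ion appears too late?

S^2-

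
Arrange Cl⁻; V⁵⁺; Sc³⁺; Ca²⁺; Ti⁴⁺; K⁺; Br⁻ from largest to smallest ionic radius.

Tabulating Z and e⁻: V⁵⁺ has 18 e⁻ (Z=23), Ti⁴⁺ has 18 e⁻ (Z=22), Sc³⁺ has 18 e⁻ (Z=21), Ca²⁺ has 18 e⁻ (Z=20), K⁺ has 18 e⁻ (Z=19), Cl⁻ has 18 e⁻ (Z=17), Br⁻ has 36 e⁻ (Z=35). V⁵⁺ < Ti⁴⁺ (both 18 e⁻, Z=23>22); Ti⁴⁺ < Sc³⁺ (both 18 e⁻, Z=22>21); Sc³⁺ < Ca²⁺ (both 18 e⁻, Z=21>20); Ca²⁺ < K⁺ (isoelectronic, higher Z=20 is smaller); K⁺ < Cl⁻ (isoelectronic, higher Z=19 is smaller); Cl⁻ < Br⁻ (same group, 1 shell fewer).

Br⁻ > Cl⁻ > K⁺ > Ca²⁺ > Sc³⁺ > Ti⁴⁺ > V⁵⁺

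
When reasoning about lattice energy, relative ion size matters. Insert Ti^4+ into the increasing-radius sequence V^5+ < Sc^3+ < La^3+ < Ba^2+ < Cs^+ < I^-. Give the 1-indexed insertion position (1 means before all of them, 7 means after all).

2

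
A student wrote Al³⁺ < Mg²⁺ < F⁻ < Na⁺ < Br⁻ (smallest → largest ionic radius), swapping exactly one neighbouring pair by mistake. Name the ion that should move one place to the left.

Scanning neighbour by neighbour, only F⁻/Na⁺ violates a trend: both have 10 electrons but Z(Na)=11 > Z(F)=9, so Na⁺ should be the smaller of the two. That makes Na⁺ the one sitting a position late relative to where it belongs.

Na⁺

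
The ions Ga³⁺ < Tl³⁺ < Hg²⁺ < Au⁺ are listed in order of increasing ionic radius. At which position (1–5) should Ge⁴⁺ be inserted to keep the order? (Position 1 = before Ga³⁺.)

Electron counts and nuclear charges: Ge⁴⁺ has 28 e⁻ (Z=32), Ga³⁺ has 28 e⁻ (Z=31), Tl³⁺ has 78 e⁻ (Z=81), Hg²⁺ has 78 e⁻ (Z=80), Au⁺ has 78 e⁻ (Z=79). Ge⁴⁺ < Ga³⁺ (isoelectronic, higher Z=32 is smaller); Ga³⁺ < Tl³⁺ (same group, period 4 vs 6); Tl³⁺ < Hg²⁺ (isoelectronic, higher Z=81 is smaller); Hg²⁺ < Au⁺ (isoelectronic, higher Z=80 is smaller).
The complete sequence is Ge⁴⁺ < Ga³⁺ < Tl³⁺ < Hg²⁺ < Au⁺. Ge⁴⁺ sits at position 1.

1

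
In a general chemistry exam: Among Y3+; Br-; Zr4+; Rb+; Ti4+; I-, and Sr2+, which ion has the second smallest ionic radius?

Zr4+

Electron counts and nuclear charges: Ti4+ (Z=22, 18 e⁻), Zr4+ (Z=40, 36 e⁻), Y3+ (Z=39, 36 e⁻), Sr2+ (Z=38, 36 e⁻), Rb+ (Z=37, 36 e⁻), Br- (Z=35, 36 e⁻), I- (Z=53, 54 e⁻). Ti4+ < Zr4+ (same group, 1 shell fewer); Zr4+ < Y3+ (isoelectronic, higher Z=40 is smaller); Y3+ < Sr2+ (isoelectronic, higher Z=39 is smaller); Sr2+ < Rb+ (both 36 e⁻, Z=38>37); Rb+ < Br- (isoelectronic, higher Z=37 is smaller); Br- < I- (same group, period 4 vs 5).
That gives Ti4+ < Zr4+ < Y3+ < Sr2+ < Rb+ < Br- < I-. From the smallest end, number 2 is Zr4+.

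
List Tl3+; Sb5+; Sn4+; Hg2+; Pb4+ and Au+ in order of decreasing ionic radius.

Au+ > Hg2+ > Tl3+ > Pb4+ > Sn4+ > Sb5+

First list Z and electron count for each: Sb5+ has 46 e⁻ (Z=51), Sn4+ has 46 e⁻ (Z=50), Pb4+ has 78 e⁻ (Z=82), Tl3+ has 78 e⁻ (Z=81), Hg2+ has 78 e⁻ (Z=80), Au+ has 78 e⁻ (Z=79). Sb5+ < Sn4+ (both 46 e⁻, Z=51>50); Sn4+ < Pb4+ (same group, 1 shell fewer); Pb4+ < Tl3+ (isoelectronic, higher Z=82 is smaller); Tl3+ < Hg2+ (isoelectronic, higher Z=81 is smaller); Hg2+ < Au+ (both 78 e⁻, Z=80>79).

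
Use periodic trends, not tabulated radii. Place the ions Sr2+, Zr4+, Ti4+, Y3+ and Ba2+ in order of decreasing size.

Ba2+ > Sr2+ > Y3+ > Zr4+ > Ti4+

Ti4+ has 18 e⁻ (Z=22), Zr4+ has 36 e⁻ (Z=40), Y3+ has 36 e⁻ (Z=39), Sr2+ has 36 e⁻ (Z=38), Ba2+ has 54 e⁻ (Z=56). Ti4+ < Zr4+ (same group, 1 shell fewer); Zr4+ < Y3+ (isoelectronic, higher Z=40 is smaller); Y3+ < Sr2+ (isoelectronic, higher Z=39 is smaller); Sr2+ < Ba2+ (same group, period 5 vs 6).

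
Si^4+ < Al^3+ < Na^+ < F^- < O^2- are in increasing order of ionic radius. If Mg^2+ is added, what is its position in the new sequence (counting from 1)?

All of these have 10 electrons (isoelectronic). With the same electron cloud, the ion with the most protons pulls it in tightest. Nuclear charges: Si^4+ (Z=14), Al^3+ (Z=13), Mg^2+ (Z=12), Na^+ (Z=11), F^- (Z=9), O^2- (Z=8). Highest Z is smallest.
The complete sequence is Si^4+ < Al^3+ < Mg^2+ < Na^+ < F^- < O^2-. Mg^2+ sits at position 3.

3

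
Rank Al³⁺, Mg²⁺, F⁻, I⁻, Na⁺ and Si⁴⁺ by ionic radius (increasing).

Si⁴⁺ < Al³⁺ < Mg²⁺ < Na⁺ < F⁻ < I⁻

First list Z and electron count for each: Si⁴⁺: 10 e⁻, Z=14, Al³⁺: 10 e⁻, Z=13, Mg²⁺: 10 e⁻, Z=12, Na⁺: 10 e⁻, Z=11, F⁻: 10 e⁻, Z=9, I⁻: 54 e⁻, Z=53. Si⁴⁺ < Al³⁺ (both 10 e⁻, Z=14>13); Al³⁺ < Mg²⁺ (both 10 e⁻, Z=13>12); Mg²⁺ < Na⁺ (isoelectronic, higher Z=12 is smaller); Na⁺ < F⁻ (isoelectronic, higher Z=11 is smaller); F⁻ < I⁻ (same group, period 2 vs 5).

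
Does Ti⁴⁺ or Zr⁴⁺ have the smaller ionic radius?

Ti⁴⁺

All are in the same group with charge +4. Radius grows down the group as n (the outermost shell) increases.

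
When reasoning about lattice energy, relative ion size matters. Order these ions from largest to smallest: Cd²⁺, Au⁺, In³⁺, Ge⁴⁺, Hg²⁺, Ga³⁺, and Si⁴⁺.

First list Z and electron count for each: Si⁴⁺ (Z=14, 10 e⁻), Ge⁴⁺ (Z=32, 28 e⁻), Ga³⁺ (Z=31, 28 e⁻), In³⁺ (Z=49, 46 e⁻), Cd²⁺ (Z=48, 46 e⁻), Hg²⁺ (Z=80, 78 e⁻), Au⁺ (Z=79, 78 e⁻). Si⁴⁺ < Ge⁴⁺ (same group, 1 shell fewer); Ge⁴⁺ < Ga³⁺ (isoelectronic, higher Z=32 is smaller); Ga³⁺ < In³⁺ (same group, period 4 vs 5); In³⁺ < Cd²⁺ (both 46 e⁻, Z=49>48); Cd²⁺ < Hg²⁺ (same group, period 5 vs 6); Hg²⁺ < Au⁺ (both 78 e⁻, Z=80>79).

Au⁺ > Hg²⁺ > Cd²⁺ > In³⁺ > Ga³⁺ > Ge⁴⁺ > Si⁴⁺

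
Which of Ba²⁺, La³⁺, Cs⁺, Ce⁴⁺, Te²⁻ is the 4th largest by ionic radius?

These species are isoelectronic with 54 electrons. The only difference is the number of protons: Ce⁴⁺ (Z=58), La³⁺ (Z=57), Ba²⁺ (Z=56), Cs⁺ (Z=55), Te²⁻ (Z=52). The strongest nuclear pull (Ce⁴⁺) gives the smallest ion.
That gives Ce⁴⁺ < La³⁺ < Ba²⁺ < Cs⁺ < Te²⁻. From the largest end, number 4 is La³⁺.

La³⁺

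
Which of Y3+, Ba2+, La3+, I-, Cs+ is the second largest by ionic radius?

First list Z and electron count for each: Y3+ (Z=39, 36 e⁻), La3+ (Z=57, 54 e⁻), Ba2+ (Z=56, 54 e⁻), Cs+ (Z=55, 54 e⁻), I- (Z=53, 54 e⁻). Y3+ < La3+ (same group, 1 shell fewer); La3+ < Ba2+ (isoelectronic, higher Z=57 is smaller); Ba2+ < Cs+ (isoelectronic, higher Z=56 is smaller); Cs+ < I- (isoelectronic, higher Z=55 is smaller).
Full ascending order: Y3+ < La3+ < Ba2+ < Cs+ < I-. Counting from the largest, position 2 is Cs+.

Cs+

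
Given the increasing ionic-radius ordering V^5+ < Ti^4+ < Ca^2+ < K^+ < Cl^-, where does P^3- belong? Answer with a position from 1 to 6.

6

Each ion has 18 electrons. The ranking follows nuclear charge in reverse — greater Z gives a smaller radius. V^5+ (Z=23), Ti^4+ (Z=22), Ca^2+ (Z=20), K^+ (Z=19), Cl^- (Z=17), P^3- (Z=15).
Merged order: V^5+ < Ti^4+ < Ca^2+ < K^+ < Cl^- < P^3- — P^3- is number 6.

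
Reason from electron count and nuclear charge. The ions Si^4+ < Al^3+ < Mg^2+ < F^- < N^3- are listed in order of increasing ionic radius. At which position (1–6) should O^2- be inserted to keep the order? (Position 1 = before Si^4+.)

All of these have 10 electrons (isoelectronic). With the same electron cloud, the ion with the most protons pulls it in tightest. Nuclear charges: Si^4+ (Z=14), Al^3+ (Z=13), Mg^2+ (Z=12), F^- (Z=9), O^2- (Z=8), N^3- (Z=7). Highest Z is smallest.
Merged order: Si^4+ < Al^3+ < Mg^2+ < F^- < O^2- < N^3- — O^2- is number 5.

5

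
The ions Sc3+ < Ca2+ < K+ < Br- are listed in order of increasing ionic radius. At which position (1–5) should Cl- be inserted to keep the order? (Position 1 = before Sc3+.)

4

First list Z and electron count for each: Sc3+ (Z=21, 18 e⁻), Ca2+ (Z=20, 18 e⁻), K+ (Z=19, 18 e⁻), Cl- (Z=17, 18 e⁻), Br- (Z=35, 36 e⁻). Sc3+ < Ca2+ (isoelectronic, higher Z=21 is smaller); Ca2+ < K+ (isoelectronic, higher Z=20 is smaller); K+ < Cl- (both 18 e⁻, Z=19>17); Cl- < Br- (same group, 1 shell fewer).
Merged order: Sc3+ < Ca2+ < K+ < Cl- < Br- — Cl- is number 4.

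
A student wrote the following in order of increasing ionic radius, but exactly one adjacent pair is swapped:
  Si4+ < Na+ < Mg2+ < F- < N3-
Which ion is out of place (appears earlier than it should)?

Na+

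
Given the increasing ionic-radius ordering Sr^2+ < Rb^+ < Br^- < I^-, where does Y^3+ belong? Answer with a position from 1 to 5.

Y^3+ (Z=39, 36 e⁻), Sr^2+ (Z=38, 36 e⁻), Rb^+ (Z=37, 36 e⁻), Br^- (Z=35, 36 e⁻), I^- (Z=53, 54 e⁻). Y^3+ < Sr^2+ (both 36 e⁻, Z=39>38); Sr^2+ < Rb^+ (isoelectronic, higher Z=38 is smaller); Rb^+ < Br^- (both 36 e⁻, Z=37>35); Br^- < I^- (same group, 1 shell fewer).
With Y^3+ included the full order is Y^3+ < Sr^2+ < Rb^+ < Br^- < I^-, so it takes position 1.

1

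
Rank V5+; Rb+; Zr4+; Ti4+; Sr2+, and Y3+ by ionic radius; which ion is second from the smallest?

V5+ has 18 e⁻ (Z=23), Ti4+ has 18 e⁻ (Z=22), Zr4+ has 36 e⁻ (Z=40), Y3+ has 36 e⁻ (Z=39), Sr2+ has 36 e⁻ (Z=38), Rb+ has 36 e⁻ (Z=37). V5+ < Ti4+ (isoelectronic, higher Z=23 is smaller); Ti4+ < Zr4+ (same group, 1 shell fewer); Zr4+ < Y3+ (both 36 e⁻, Z=40>39); Y3+ < Sr2+ (both 36 e⁻, Z=39>38); Sr2+ < Rb+ (both 36 e⁻, Z=38>37).
Ordering: V5+ < Ti4+ < Zr4+ < Y3+ < Sr2+ < Rb+. The second smallest is Ti4+.

Ti4+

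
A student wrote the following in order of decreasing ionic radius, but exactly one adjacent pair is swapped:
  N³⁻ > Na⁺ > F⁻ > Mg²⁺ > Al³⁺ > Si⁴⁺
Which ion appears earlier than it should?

Na⁺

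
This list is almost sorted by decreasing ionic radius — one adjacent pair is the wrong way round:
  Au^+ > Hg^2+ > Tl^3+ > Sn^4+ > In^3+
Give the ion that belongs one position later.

Sn^4+

The pair Sn^4+, In^3+ is the wrong way round — Sn^4+ and In^3+ share 46 electrons; the higher nuclear charge on Sn (Z=50) contracts it more, so Sn^4+ < In^3+. All other adjacent pairs agree with periodic trends, so Sn^4+ is the misplaced ion.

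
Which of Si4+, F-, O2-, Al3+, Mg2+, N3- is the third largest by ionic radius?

F-

These species are isoelectronic with 10 electrons. The only difference is the number of protons: Si4+ (Z=14), Al3+ (Z=13), Mg2+ (Z=12), F- (Z=9), O2- (Z=8), N3- (Z=7). The strongest nuclear pull (Si4+) gives the smallest ion.
So the order is Si4+ < Al3+ < Mg2+ < F- < O2- < N3-; the 3rd-largest ion is F-.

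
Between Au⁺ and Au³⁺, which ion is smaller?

Same element, different charge: the more highly charged cation has fewer electrons and a greater effective nuclear charge per electron, making Au³⁺ the smallest.

Au³⁺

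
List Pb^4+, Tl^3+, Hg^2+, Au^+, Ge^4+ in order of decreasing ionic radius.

First list Z and electron count for each: Ge^4+: 28 e⁻, Z=32, Pb^4+: 78 e⁻, Z=82, Tl^3+: 78 e⁻, Z=81, Hg^2+: 78 e⁻, Z=80, Au^+: 78 e⁻, Z=79. Ge^4+ < Pb^4+ (same group, 2 shells fewer); Pb^4+ < Tl^3+ (isoelectronic, higher Z=82 is smaller); Tl^3+ < Hg^2+ (both 78 e⁻, Z=81>80); Hg^2+ < Au^+ (isoelectronic, higher Z=80 is smaller).

Au^+ > Hg^2+ > Tl^3+ > Pb^4+ > Ge^4+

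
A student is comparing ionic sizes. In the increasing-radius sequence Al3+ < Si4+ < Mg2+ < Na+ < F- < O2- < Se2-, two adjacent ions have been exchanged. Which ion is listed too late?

Si4+

Check each adjacent pair. Al3+ and Si4+ are reversed: they are isoelectronic (10 e⁻) and Si has more protons than Al (14 vs 13), making Si4+ smaller. No other neighbouring pair contradicts the periodic trends, so Si4+ is the ion listed too late.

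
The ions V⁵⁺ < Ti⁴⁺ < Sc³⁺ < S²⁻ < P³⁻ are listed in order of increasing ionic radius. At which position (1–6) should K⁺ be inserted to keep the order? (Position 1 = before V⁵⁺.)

All of these have 18 electrons (isoelectronic). With the same electron cloud, the ion with the most protons pulls it in tightest. Nuclear charges: V⁵⁺ (Z=23), Ti⁴⁺ (Z=22), Sc³⁺ (Z=21), K⁺ (Z=19), S²⁻ (Z=16), P³⁻ (Z=15). Highest Z is smallest.
The complete sequence is V⁵⁺ < Ti⁴⁺ < Sc³⁺ < K⁺ < S²⁻ < P³⁻. K⁺ sits at position 4.

4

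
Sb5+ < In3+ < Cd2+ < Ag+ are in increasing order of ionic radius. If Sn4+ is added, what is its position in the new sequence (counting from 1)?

These species are isoelectronic with 46 electrons. The only difference is the number of protons: Sb5+ (Z=51), Sn4+ (Z=50), In3+ (Z=49), Cd2+ (Z=48), Ag+ (Z=47). The strongest nuclear pull (Sb5+) gives the smallest ion.
Merged order: Sb5+ < Sn4+ < In3+ < Cd2+ < Ag+ — Sn4+ is number 2.

2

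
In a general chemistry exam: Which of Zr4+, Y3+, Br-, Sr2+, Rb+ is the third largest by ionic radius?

Isoelectronic series (36 e⁻ each). Size is set by nuclear charge: more protons means a smaller ion. Zr4+ (Z=40), Y3+ (Z=39), Sr2+ (Z=38), Rb+ (Z=37), Br- (Z=35).
That gives Zr4+ < Y3+ < Sr2+ < Rb+ < Br-. From the largest end, number 3 is Sr2+.

Sr2+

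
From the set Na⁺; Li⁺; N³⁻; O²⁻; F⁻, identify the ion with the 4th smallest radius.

O²⁻

Work out protons and electrons: Li⁺: 2 e⁻, Z=3, Na⁺: 10 e⁻, Z=11, F⁻: 10 e⁻, Z=9, O²⁻: 10 e⁻, Z=8, N³⁻: 10 e⁻, Z=7. Li⁺ < Na⁺ (same group, 1 shell fewer); Na⁺ < F⁻ (isoelectronic, higher Z=11 is smaller); F⁻ < O²⁻ (isoelectronic, higher Z=9 is smaller); O²⁻ < N³⁻ (isoelectronic, higher Z=8 is smaller).
Ordering: Li⁺ < Na⁺ < F⁻ < O²⁻ < N³⁻. The 4th smallest is O²⁻.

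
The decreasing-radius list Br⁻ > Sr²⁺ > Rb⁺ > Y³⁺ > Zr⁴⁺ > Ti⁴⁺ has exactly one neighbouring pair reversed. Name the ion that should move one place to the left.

Rb⁺

The pair Sr²⁺, Rb⁺ is the wrong way round — Sr²⁺ and Rb⁺ share 36 electrons; the higher nuclear charge on Sr (Z=38) contracts it more, so Sr²⁺ < Rb⁺. All other adjacent pairs agree with periodic trends, so Rb⁺ is the misplaced ion.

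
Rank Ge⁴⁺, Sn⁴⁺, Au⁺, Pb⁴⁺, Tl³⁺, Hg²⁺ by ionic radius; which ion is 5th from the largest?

Sn⁴⁺

Tabulating Z and e⁻: Ge⁴⁺: 28 e⁻, Z=32, Sn⁴⁺: 46 e⁻, Z=50, Pb⁴⁺: 78 e⁻, Z=82, Tl³⁺: 78 e⁻, Z=81, Hg²⁺: 78 e⁻, Z=80, Au⁺: 78 e⁻, Z=79. Ge⁴⁺ < Sn⁴⁺ (same group, 1 shell fewer); Sn⁴⁺ < Pb⁴⁺ (same group, 1 shell fewer); Pb⁴⁺ < Tl³⁺ (both 78 e⁻, Z=82>81); Tl³⁺ < Hg²⁺ (both 78 e⁻, Z=81>80); Hg²⁺ < Au⁺ (both 78 e⁻, Z=80>79).
Full ascending order: Ge⁴⁺ < Sn⁴⁺ < Pb⁴⁺ < Tl³⁺ < Hg²⁺ < Au⁺. Counting from the largest, position 5 is Sn⁴⁺.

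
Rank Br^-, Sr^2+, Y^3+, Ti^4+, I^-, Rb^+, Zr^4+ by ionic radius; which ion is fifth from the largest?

Y^3+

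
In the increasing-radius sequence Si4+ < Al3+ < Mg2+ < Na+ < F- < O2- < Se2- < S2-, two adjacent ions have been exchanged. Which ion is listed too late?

Compare adjacent ions: same group and charge — period 3 sits above period 4, so S2- is smaller — yet in this increasing list Se2- sits before S2-. Nothing else is reversed, so S2- should move one place to the left.

S2-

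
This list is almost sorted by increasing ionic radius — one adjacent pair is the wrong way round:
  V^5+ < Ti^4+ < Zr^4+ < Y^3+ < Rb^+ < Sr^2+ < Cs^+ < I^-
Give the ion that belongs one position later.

Rb^+

The pair Rb^+, Sr^2+ is the wrong way round — both have 36 electrons but Z(Sr)=38 > Z(Rb)=37, so Sr^2+ should be the smaller of the two. All other adjacent pairs agree with periodic trends, so Rb^+ is the misplaced ion.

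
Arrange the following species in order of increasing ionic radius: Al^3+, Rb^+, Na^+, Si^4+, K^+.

Si^4+ < Al^3+ < Na^+ < K^+ < Rb^+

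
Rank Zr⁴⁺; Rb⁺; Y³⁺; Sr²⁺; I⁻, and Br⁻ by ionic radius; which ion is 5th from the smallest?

Tabulating Z and e⁻: Zr⁴⁺ has 36 e⁻ (Z=40), Y³⁺ has 36 e⁻ (Z=39), Sr²⁺ has 36 e⁻ (Z=38), Rb⁺ has 36 e⁻ (Z=37), Br⁻ has 36 e⁻ (Z=35), I⁻ has 54 e⁻ (Z=53). Zr⁴⁺ < Y³⁺ (both 36 e⁻, Z=40>39); Y³⁺ < Sr²⁺ (isoelectronic, higher Z=39 is smaller); Sr²⁺ < Rb⁺ (isoelectronic, higher Z=38 is smaller); Rb⁺ < Br⁻ (isoelectronic, higher Z=37 is smaller); Br⁻ < I⁻ (same group, 1 shell fewer).
That gives Zr⁴⁺ < Y³⁺ < Sr²⁺ < Rb⁺ < Br⁻ < I⁻. From the smallest end, number 5 is Br⁻.

Br⁻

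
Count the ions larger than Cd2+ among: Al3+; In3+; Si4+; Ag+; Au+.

2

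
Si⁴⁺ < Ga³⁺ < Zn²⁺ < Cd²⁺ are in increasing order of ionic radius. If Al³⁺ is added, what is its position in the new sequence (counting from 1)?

2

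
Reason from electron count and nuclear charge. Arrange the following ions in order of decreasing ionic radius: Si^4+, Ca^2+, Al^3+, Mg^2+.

Ca^2+ > Mg^2+ > Al^3+ > Si^4+

First list Z and electron count for each: Si^4+: 10 e⁻, Z=14, Al^3+: 10 e⁻, Z=13, Mg^2+: 10 e⁻, Z=12, Ca^2+: 18 e⁻, Z=20. Si^4+ < Al^3+ (isoelectronic, higher Z=14 is smaller); Al^3+ < Mg^2+ (both 10 e⁻, Z=13>12); Mg^2+ < Ca^2+ (same group, period 3 vs 4).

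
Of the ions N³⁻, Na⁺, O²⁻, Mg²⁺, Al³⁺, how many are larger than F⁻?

2

Each ion has 10 electrons. The ranking follows nuclear charge in reverse — greater Z gives a smaller radius. Al³⁺ (Z=13), Mg²⁺ (Z=12), Na⁺ (Z=11), F⁻ (Z=9), O²⁻ (Z=8), N³⁻ (Z=7).
Overall: Al³⁺ < Mg²⁺ < Na⁺ < F⁻ < O²⁻ < N³⁻. F⁻ has 3 below it and 2 above. Count: 2.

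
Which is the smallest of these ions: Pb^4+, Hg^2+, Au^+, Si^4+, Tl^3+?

Si^4+

Work out protons and electrons: Si^4+ has 10 e⁻ (Z=14), Pb^4+ has 78 e⁻ (Z=82), Tl^3+ has 78 e⁻ (Z=81), Hg^2+ has 78 e⁻ (Z=80), Au^+ has 78 e⁻ (Z=79). Si^4+ < Pb^4+ (same group, 3 shells fewer); Pb^4+ < Tl^3+ (isoelectronic, higher Z=82 is smaller); Tl^3+ < Hg^2+ (isoelectronic, higher Z=81 is smaller); Hg^2+ < Au^+ (both 78 e⁻, Z=80>79).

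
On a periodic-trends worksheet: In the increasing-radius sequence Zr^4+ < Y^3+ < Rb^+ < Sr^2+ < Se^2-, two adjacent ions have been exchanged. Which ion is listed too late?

Sr^2+

Compare adjacent ions: they are isoelectronic (36 e⁻) and Sr has more protons than Rb (38 vs 37), making Sr^2+ smaller — yet in this increasing list Rb^+ sits before Sr^2+. Nothing else is reversed, so Sr^2+ should move one place to the left.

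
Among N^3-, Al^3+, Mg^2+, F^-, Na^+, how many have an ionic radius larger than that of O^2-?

1

These species are isoelectronic with 10 electrons. The only difference is the number of protons: Al^3+ (Z=13), Mg^2+ (Z=12), Na^+ (Z=11), F^- (Z=9), O^2- (Z=8), N^3- (Z=7). The strongest nuclear pull (Al^3+) gives the smallest ion.
Ordering all of them (including O^2-) by radius gives Al^3+ < Mg^2+ < Na^+ < F^- < O^2- < N^3-. Count: 1.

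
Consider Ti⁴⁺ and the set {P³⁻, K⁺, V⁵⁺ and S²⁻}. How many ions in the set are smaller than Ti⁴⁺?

1

Isoelectronic series (18 e⁻ each). Size is set by nuclear charge: more protons means a smaller ion. V⁵⁺ (Z=23), Ti⁴⁺ (Z=22), K⁺ (Z=19), S²⁻ (Z=16), P³⁻ (Z=15).
Relative to Ti⁴⁺, the ions that are smaller are V⁵⁺. So 1 is smaller.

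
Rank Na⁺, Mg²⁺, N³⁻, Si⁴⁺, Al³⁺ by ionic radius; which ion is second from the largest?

All of these have 10 electrons (isoelectronic). With the same electron cloud, the ion with the most protons pulls it in tightest. Nuclear charges: Si⁴⁺ (Z=14), Al³⁺ (Z=13), Mg²⁺ (Z=12), Na⁺ (Z=11), N³⁻ (Z=7). Highest Z is smallest.
That gives Si⁴⁺ < Al³⁺ < Mg²⁺ < Na⁺ < N³⁻. From the largest end, number 2 is Na⁺.

Na⁺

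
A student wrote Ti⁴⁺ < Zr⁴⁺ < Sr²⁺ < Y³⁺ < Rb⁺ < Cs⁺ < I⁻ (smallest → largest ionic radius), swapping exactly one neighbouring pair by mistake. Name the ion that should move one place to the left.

Compare adjacent ions: they are isoelectronic (36 e⁻) and Y has more protons than Sr (39 vs 38), making Y³⁺ smaller — yet in this increasing list Sr²⁺ sits before Y³⁺. Nothing else is reversed, so Y³⁺ should move one place to the left.

Y³⁺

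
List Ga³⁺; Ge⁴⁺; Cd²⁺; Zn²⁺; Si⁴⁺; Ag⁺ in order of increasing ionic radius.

Work out protons and electrons: Si⁴⁺: 10 e⁻, Z=14, Ge⁴⁺: 28 e⁻, Z=32, Ga³⁺: 28 e⁻, Z=31, Zn²⁺: 28 e⁻, Z=30, Cd²⁺: 46 e⁻, Z=48, Ag⁺: 46 e⁻, Z=47. Si⁴⁺ < Ge⁴⁺ (same group, 1 shell fewer); Ge⁴⁺ < Ga³⁺ (both 28 e⁻, Z=32>31); Ga³⁺ < Zn²⁺ (isoelectronic, higher Z=31 is smaller); Zn²⁺ < Cd²⁺ (same group, period 4 vs 5); Cd²⁺ < Ag⁺ (isoelectronic, higher Z=48 is smaller).

Si⁴⁺ < Ge⁴⁺ < Ga³⁺ < Zn²⁺ < Cd²⁺ < Ag⁺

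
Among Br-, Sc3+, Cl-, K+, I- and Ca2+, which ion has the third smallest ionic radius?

K+

Sc3+ has 18 e⁻ (Z=21), Ca2+ has 18 e⁻ (Z=20), K+ has 18 e⁻ (Z=19), Cl- has 18 e⁻ (Z=17), Br- has 36 e⁻ (Z=35), I- has 54 e⁻ (Z=53). Sc3+ < Ca2+ (isoelectronic, higher Z=21 is smaller); Ca2+ < K+ (isoelectronic, higher Z=20 is smaller); K+ < Cl- (isoelectronic, higher Z=19 is smaller); Cl- < Br- (same group, 1 shell fewer); Br- < I- (same group, 1 shell fewer).
Ordering: Sc3+ < Ca2+ < K+ < Cl- < Br- < I-. The third smallest is K+.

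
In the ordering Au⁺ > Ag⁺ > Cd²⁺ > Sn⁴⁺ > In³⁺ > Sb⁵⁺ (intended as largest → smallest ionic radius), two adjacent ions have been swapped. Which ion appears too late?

The pair Sn⁴⁺, In³⁺ is the wrong way round — Sn⁴⁺ and In³⁺ share 46 electrons; the higher nuclear charge on Sn (Z=50) contracts it more, so Sn⁴⁺ < In³⁺. All other adjacent pairs agree with periodic trends, so In³⁺ is the misplaced ion.

In³⁺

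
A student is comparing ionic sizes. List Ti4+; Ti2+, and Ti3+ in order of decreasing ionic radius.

Ti2+ > Ti3+ > Ti4+

For a single element, ionic radius drops as positive charge rises — Ti4+ < Ti2+.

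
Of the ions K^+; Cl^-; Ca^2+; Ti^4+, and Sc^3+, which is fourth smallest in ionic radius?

These species are isoelectronic with 18 electrons. The only difference is the number of protons: Ti^4+ (Z=22), Sc^3+ (Z=21), Ca^2+ (Z=20), K^+ (Z=19), Cl^- (Z=17). The strongest nuclear pull (Ti^4+) gives the smallest ion.
So the order is Ti^4+ < Sc^3+ < Ca^2+ < K^+ < Cl^-; the 4th-smallest ion is K^+.

K^+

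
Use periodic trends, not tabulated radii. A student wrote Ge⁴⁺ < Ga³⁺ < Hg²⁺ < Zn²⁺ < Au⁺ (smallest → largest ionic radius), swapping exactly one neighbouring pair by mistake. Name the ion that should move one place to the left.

Zn²⁺

Compare adjacent ions: both in group 12 with the same charge; Zn²⁺ (period 4) has the smaller radius — yet in this increasing list Hg²⁺ sits before Zn²⁺. Nothing else is reversed, so Zn²⁺ should move one place to the left.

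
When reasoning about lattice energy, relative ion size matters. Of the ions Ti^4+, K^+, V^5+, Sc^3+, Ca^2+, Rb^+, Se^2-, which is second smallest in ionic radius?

Electron counts and nuclear charges: V^5+ has 18 e⁻ (Z=23), Ti^4+ has 18 e⁻ (Z=22), Sc^3+ has 18 e⁻ (Z=21), Ca^2+ has 18 e⁻ (Z=20), K^+ has 18 e⁻ (Z=19), Rb^+ has 36 e⁻ (Z=37), Se^2- has 36 e⁻ (Z=34). V^5+ < Ti^4+ (isoelectronic, higher Z=23 is smaller); Ti^4+ < Sc^3+ (isoelectronic, higher Z=22 is smaller); Sc^3+ < Ca^2+ (both 18 e⁻, Z=21>20); Ca^2+ < K^+ (both 18 e⁻, Z=20>19); K^+ < Rb^+ (same group, 1 shell fewer); Rb^+ < Se^2- (isoelectronic, higher Z=37 is smaller).
Ordering: V^5+ < Ti^4+ < Sc^3+ < Ca^2+ < K^+ < Rb^+ < Se^2-. The second smallest is Ti^4+.

Ti^4+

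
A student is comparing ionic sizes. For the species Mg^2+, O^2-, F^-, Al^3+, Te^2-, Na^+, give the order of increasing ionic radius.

Electron counts and nuclear charges: Al^3+ has 10 e⁻ (Z=13), Mg^2+ has 10 e⁻ (Z=12), Na^+ has 10 e⁻ (Z=11), F^- has 10 e⁻ (Z=9), O^2- has 10 e⁻ (Z=8), Te^2- has 54 e⁻ (Z=52). Al^3+ < Mg^2+ (both 10 e⁻, Z=13>12); Mg^2+ < Na^+ (isoelectronic, higher Z=12 is smaller); Na^+ < F^- (both 10 e⁻, Z=11>9); F^- < O^2- (both 10 e⁻, Z=9>8); O^2- < Te^2- (same group, 3 shells fewer).

Al^3+ < Mg^2+ < Na^+ < F^- < O^2- < Te^2-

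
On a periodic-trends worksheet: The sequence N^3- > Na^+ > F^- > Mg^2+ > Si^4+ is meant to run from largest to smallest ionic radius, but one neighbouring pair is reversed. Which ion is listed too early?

Na^+

Check each adjacent pair. Na^+ and F^- are reversed: Na^+ and F^- share 10 electrons; the higher nuclear charge on Na (Z=11) contracts it more, so Na^+ < F^-. No other neighbouring pair contradicts the periodic trends, so Na^+ is the ion listed too early.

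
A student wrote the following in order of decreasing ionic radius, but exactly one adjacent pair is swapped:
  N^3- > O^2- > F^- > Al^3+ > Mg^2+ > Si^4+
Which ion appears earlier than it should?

Al^3+

Check each adjacent pair. Al^3+ and Mg^2+ are reversed: Al^3+ and Mg^2+ share 10 electrons; the higher nuclear charge on Al (Z=13) contracts it more, so Al^3+ < Mg^2+. No other neighbouring pair contradicts the periodic trends, so Al^3+ is the ion listed too early.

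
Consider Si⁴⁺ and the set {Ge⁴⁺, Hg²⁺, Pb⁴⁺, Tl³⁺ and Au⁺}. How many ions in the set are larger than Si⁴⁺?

5

First list Z and electron count for each: Si⁴⁺ (Z=14, 10 e⁻), Ge⁴⁺ (Z=32, 28 e⁻), Pb⁴⁺ (Z=82, 78 e⁻), Tl³⁺ (Z=81, 78 e⁻), Hg²⁺ (Z=80, 78 e⁻), Au⁺ (Z=79, 78 e⁻). Si⁴⁺ < Ge⁴⁺ (same group, period 3 vs 4); Ge⁴⁺ < Pb⁴⁺ (same group, period 4 vs 6); Pb⁴⁺ < Tl³⁺ (isoelectronic, higher Z=82 is smaller); Tl³⁺ < Hg²⁺ (isoelectronic, higher Z=81 is smaller); Hg²⁺ < Au⁺ (both 78 e⁻, Z=80>79).
Relative to Si⁴⁺, the ions that are larger are Ge⁴⁺, Pb⁴⁺, Tl³⁺, Hg²⁺, Au⁺. So 5 are larger.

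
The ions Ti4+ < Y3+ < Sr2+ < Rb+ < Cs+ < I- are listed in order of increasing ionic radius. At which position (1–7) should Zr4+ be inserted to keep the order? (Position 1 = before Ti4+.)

2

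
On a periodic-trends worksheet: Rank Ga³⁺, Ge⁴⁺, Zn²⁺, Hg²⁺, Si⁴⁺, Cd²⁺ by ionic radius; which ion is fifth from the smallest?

Tabulating Z and e⁻: Si⁴⁺ (Z=14, 10 e⁻), Ge⁴⁺ (Z=32, 28 e⁻), Ga³⁺ (Z=31, 28 e⁻), Zn²⁺ (Z=30, 28 e⁻), Cd²⁺ (Z=48, 46 e⁻), Hg²⁺ (Z=80, 78 e⁻). Si⁴⁺ < Ge⁴⁺ (same group, period 3 vs 4); Ge⁴⁺ < Ga³⁺ (both 28 e⁻, Z=32>31); Ga³⁺ < Zn²⁺ (isoelectronic, higher Z=31 is smaller); Zn²⁺ < Cd²⁺ (same group, 1 shell fewer); Cd²⁺ < Hg²⁺ (same group, 1 shell fewer).
Ordering: Si⁴⁺ < Ge⁴⁺ < Ga³⁺ < Zn²⁺ < Cd²⁺ < Hg²⁺. The fifth smallest is Cd²⁺.

Cd²⁺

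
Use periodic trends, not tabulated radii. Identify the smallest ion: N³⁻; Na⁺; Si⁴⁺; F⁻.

Si⁴⁺

All of these have 10 electrons (isoelectronic). With the same electron cloud, the ion with the most protons pulls it in tightest. Nuclear charges: Si⁴⁺ (Z=14), Na⁺ (Z=11), F⁻ (Z=9), N³⁻ (Z=7). Highest Z is smallest.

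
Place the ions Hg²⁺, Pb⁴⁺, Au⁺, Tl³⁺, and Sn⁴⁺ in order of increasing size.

Tabulating Z and e⁻: Sn⁴⁺ has 46 e⁻ (Z=50), Pb⁴⁺ has 78 e⁻ (Z=82), Tl³⁺ has 78 e⁻ (Z=81), Hg²⁺ has 78 e⁻ (Z=80), Au⁺ has 78 e⁻ (Z=79). Sn⁴⁺ < Pb⁴⁺ (same group, 1 shell fewer); Pb⁴⁺ < Tl³⁺ (both 78 e⁻, Z=82>81); Tl³⁺ < Hg²⁺ (both 78 e⁻, Z=81>80); Hg²⁺ < Au⁺ (both 78 e⁻, Z=80>79).

Sn⁴⁺ < Pb⁴⁺ < Tl³⁺ < Hg²⁺ < Au⁺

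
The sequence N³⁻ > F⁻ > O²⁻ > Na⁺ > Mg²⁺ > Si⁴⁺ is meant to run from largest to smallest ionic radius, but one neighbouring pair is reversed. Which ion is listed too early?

Scanning neighbour by neighbour, only F⁻/O²⁻ violates a trend: both have 10 electrons but Z(F)=9 > Z(O)=8, so F⁻ should be the smaller of the two. That makes F⁻ the one sitting a position early relative to where it belongs.

F⁻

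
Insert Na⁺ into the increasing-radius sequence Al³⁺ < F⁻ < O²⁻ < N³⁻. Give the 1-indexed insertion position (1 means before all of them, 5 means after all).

Each ion has 10 electrons. The ranking follows nuclear charge in reverse — greater Z gives a smaller radius. Al³⁺ (Z=13), Na⁺ (Z=11), F⁻ (Z=9), O²⁻ (Z=8), N³⁻ (Z=7).
Putting Na⁺ in gives Al³⁺ < Na⁺ < F⁻ < O²⁻ < N³⁻; it lands at slot 2.

2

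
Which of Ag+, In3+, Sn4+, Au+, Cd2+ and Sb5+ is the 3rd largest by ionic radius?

First list Z and electron count for each: Sb5+ has 46 e⁻ (Z=51), Sn4+ has 46 e⁻ (Z=50), In3+ has 46 e⁻ (Z=49), Cd2+ has 46 e⁻ (Z=48), Ag+ has 46 e⁻ (Z=47), Au+ has 78 e⁻ (Z=79). Sb5+ < Sn4+ (isoelectronic, higher Z=51 is smaller); Sn4+ < In3+ (isoelectronic, higher Z=50 is smaller); In3+ < Cd2+ (both 46 e⁻, Z=49>48); Cd2+ < Ag+ (isoelectronic, higher Z=48 is smaller); Ag+ < Au+ (same group, 1 shell fewer).
Full ascending order: Sb5+ < Sn4+ < In3+ < Cd2+ < Ag+ < Au+. Counting from the largest, position 3 is Cd2+.

Cd2+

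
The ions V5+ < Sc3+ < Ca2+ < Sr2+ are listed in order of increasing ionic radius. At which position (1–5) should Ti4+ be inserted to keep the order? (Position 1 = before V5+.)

2

Electron counts and nuclear charges: V5+ has 18 e⁻ (Z=23), Ti4+ has 18 e⁻ (Z=22), Sc3+ has 18 e⁻ (Z=21), Ca2+ has 18 e⁻ (Z=20), Sr2+ has 36 e⁻ (Z=38). V5+ < Ti4+ (isoelectronic, higher Z=23 is smaller); Ti4+ < Sc3+ (isoelectronic, higher Z=22 is smaller); Sc3+ < Ca2+ (isoelectronic, higher Z=21 is smaller); Ca2+ < Sr2+ (same group, period 4 vs 5).
Merged order: V5+ < Ti4+ < Sc3+ < Ca2+ < Sr2+ — Ti4+ is number 2.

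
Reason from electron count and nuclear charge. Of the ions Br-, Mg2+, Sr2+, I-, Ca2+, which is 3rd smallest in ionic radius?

Sr2+

Mg2+: 10 e⁻, Z=12, Ca2+: 18 e⁻, Z=20, Sr2+: 36 e⁻, Z=38, Br-: 36 e⁻, Z=35, I-: 54 e⁻, Z=53. Mg2+ < Ca2+ (same group, period 3 vs 4); Ca2+ < Sr2+ (same group, period 4 vs 5); Sr2+ < Br- (both 36 e⁻, Z=38>35); Br- < I- (same group, 1 shell fewer).
So the order is Mg2+ < Ca2+ < Sr2+ < Br- < I-; the 3rd-smallest ion is Sr2+.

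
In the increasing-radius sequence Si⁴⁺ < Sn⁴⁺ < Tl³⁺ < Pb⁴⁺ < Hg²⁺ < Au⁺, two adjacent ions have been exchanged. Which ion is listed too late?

Pb⁴⁺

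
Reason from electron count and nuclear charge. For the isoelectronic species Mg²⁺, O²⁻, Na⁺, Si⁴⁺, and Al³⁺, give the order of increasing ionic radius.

Si⁴⁺ < Al³⁺ < Mg²⁺ < Na⁺ < O²⁻

These species are isoelectronic with 10 electrons. The only difference is the number of protons: Si⁴⁺ (Z=14), Al³⁺ (Z=13), Mg²⁺ (Z=12), Na⁺ (Z=11), O²⁻ (Z=8). The strongest nuclear pull (Si⁴⁺) gives the smallest ion.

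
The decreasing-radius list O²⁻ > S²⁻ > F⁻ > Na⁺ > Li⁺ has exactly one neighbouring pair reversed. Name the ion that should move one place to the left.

Scanning neighbour by neighbour, only O²⁻/S²⁻ violates a trend: O²⁻ and S²⁻ are in one column with the same charge; the lighter period-2 ion has one fewer shell and is smaller. That makes S²⁻ the one sitting a position late relative to where it belongs.

S²⁻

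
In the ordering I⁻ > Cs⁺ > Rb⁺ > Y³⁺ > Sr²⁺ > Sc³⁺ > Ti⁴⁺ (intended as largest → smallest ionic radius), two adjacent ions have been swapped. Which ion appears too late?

Sr²⁺

Compare adjacent ions: Y³⁺ and Sr²⁺ share 36 electrons; the higher nuclear charge on Y (Z=39) contracts it more, so Y³⁺ < Sr²⁺ — yet in this decreasing list Y³⁺ sits before Sr²⁺. Nothing else is reversed, so Sr²⁺ should move one place to the left.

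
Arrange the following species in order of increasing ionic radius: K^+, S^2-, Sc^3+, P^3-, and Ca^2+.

These species are isoelectronic with 18 electrons. The only difference is the number of protons: Sc^3+ (Z=21), Ca^2+ (Z=20), K^+ (Z=19), S^2- (Z=16), P^3- (Z=15). The strongest nuclear pull (Sc^3+) gives the smallest ion.

Sc^3+ < Ca^2+ < K^+ < S^2- < P^3-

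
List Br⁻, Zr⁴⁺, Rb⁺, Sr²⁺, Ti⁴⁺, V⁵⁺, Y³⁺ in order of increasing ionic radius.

V⁵⁺ has 18 e⁻ (Z=23), Ti⁴⁺ has 18 e⁻ (Z=22), Zr⁴⁺ has 36 e⁻ (Z=40), Y³⁺ has 36 e⁻ (Z=39), Sr²⁺ has 36 e⁻ (Z=38), Rb⁺ has 36 e⁻ (Z=37), Br⁻ has 36 e⁻ (Z=35). V⁵⁺ < Ti⁴⁺ (isoelectronic, higher Z=23 is smaller); Ti⁴⁺ < Zr⁴⁺ (same group, 1 shell fewer); Zr⁴⁺ < Y³⁺ (both 36 e⁻, Z=40>39); Y³⁺ < Sr²⁺ (both 36 e⁻, Z=39>38); Sr²⁺ < Rb⁺ (isoelectronic, higher Z=38 is smaller); Rb⁺ < Br⁻ (both 36 e⁻, Z=37>35).

V⁵⁺ < Ti⁴⁺ < Zr⁴⁺ < Y³⁺ < Sr²⁺ < Rb⁺ < Br⁻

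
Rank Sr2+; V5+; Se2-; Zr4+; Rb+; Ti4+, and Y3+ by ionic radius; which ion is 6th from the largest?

V5+ (Z=23, 18 e⁻), Ti4+ (Z=22, 18 e⁻), Zr4+ (Z=40, 36 e⁻), Y3+ (Z=39, 36 e⁻), Sr2+ (Z=38, 36 e⁻), Rb+ (Z=37, 36 e⁻), Se2- (Z=34, 36 e⁻). V5+ < Ti4+ (both 18 e⁻, Z=23>22); Ti4+ < Zr4+ (same group, period 4 vs 5); Zr4+ < Y3+ (both 36 e⁻, Z=40>39); Y3+ < Sr2+ (isoelectronic, higher Z=39 is smaller); Sr2+ < Rb+ (isoelectronic, higher Z=38 is smaller); Rb+ < Se2- (both 36 e⁻, Z=37>34).
Full ascending order: V5+ < Ti4+ < Zr4+ < Y3+ < Sr2+ < Rb+ < Se2-. Counting from the largest, position 6 is Ti4+.

Ti4+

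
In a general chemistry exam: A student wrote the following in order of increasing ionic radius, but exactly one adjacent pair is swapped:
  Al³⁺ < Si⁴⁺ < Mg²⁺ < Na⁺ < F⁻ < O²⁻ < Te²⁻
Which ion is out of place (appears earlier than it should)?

The pair Al³⁺, Si⁴⁺ is the wrong way round — both have 10 electrons but Z(Si)=14 > Z(Al)=13, so Si⁴⁺ should be the smaller of the two. All other adjacent pairs agree with periodic trends, so Al³⁺ is the misplaced ion.

Al³⁺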